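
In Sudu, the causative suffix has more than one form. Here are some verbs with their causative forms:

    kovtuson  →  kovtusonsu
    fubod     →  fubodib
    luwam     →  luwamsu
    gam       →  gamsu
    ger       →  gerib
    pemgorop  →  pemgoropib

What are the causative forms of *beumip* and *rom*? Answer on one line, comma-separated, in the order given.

Looking at the final consonant of each stem: -su when the stem ends in a nasal (*kovtuson*, *luwam*, *gam*); -ib when the stem ends in a non-nasal consonant (*fubod*, *ger*, *pemgorop*).
*beumip* — final consonant /p/ (non-nasal) → -ib → *beumipib*.
*rom*: final consonant = /m/, a nasal → -su → *romsu*.

beumipib, romsu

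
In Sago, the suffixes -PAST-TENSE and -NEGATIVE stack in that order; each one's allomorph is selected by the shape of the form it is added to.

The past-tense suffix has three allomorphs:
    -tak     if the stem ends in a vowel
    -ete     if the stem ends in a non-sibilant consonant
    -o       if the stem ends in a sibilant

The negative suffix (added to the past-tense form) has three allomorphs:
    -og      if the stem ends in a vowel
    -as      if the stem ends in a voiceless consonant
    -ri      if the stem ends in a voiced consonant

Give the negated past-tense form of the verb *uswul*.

*uswul*: final sound = /l/, a non-sibilant consonant → -ete → *uswulete*.
The past-tense form *uswulete* — final sound /e/ (a vowel) → -og → *uswuleteog*.

uswuleteog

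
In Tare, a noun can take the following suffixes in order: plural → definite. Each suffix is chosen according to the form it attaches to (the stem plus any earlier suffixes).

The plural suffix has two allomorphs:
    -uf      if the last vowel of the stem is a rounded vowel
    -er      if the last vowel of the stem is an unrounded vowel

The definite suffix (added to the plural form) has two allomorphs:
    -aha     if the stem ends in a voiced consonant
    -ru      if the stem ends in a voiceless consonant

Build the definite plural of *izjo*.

izjoufru

Since the last vowel of *izjo* is /o/ (a rounded vowel), it takes -uf, giving *izjouf*.
The plural form *izjouf* — final consonant /f/ (voiceless) → -ru → *izjoufru*.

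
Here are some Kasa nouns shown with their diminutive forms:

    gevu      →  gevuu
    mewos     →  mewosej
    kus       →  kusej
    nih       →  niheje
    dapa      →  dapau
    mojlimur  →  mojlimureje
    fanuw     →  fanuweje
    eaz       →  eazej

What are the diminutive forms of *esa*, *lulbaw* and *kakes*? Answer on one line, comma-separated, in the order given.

esau, lulbaweje, kakesej

Looking at the final sound of each stem: -ej when the stem ends in a sibilant (*mewos*, *kus*, *eaz*); -eje when the stem ends in a non-sibilant consonant (*nih*, *mojlimur*, *fanuw*); -u when the stem ends in a vowel (*gevu*, *dapa*).
The final sound of *esa* is /a/, which is a vowel, so the suffix is -u, giving *esau*.
*lulbaw* — final sound /w/ (a non-sibilant consonant) → -eje → *lulbaweje*.
*kakes* — final sound /s/ (a sibilant) → -ej → *kakesej*.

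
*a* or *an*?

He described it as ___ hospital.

The indefinite article is chosen by the initial *sound* of the following word, not its spelling.
*hospital* begins with the sound /h/ (h is pronounced) — a consonant sound.
So the article is *a*: He described it as a hospital.

a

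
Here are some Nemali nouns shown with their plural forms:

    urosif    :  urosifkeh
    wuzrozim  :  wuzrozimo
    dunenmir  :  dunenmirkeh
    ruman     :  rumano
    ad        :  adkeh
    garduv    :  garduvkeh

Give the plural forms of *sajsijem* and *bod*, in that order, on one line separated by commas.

The alternation tracks the final consonant of the stem — -o when the stem ends in a nasal (*wuzrozim*, *ruman*); -keh when the stem ends in a non-nasal consonant (*urosif*, *dunenmir*, *ad*, *garduv*).
*sajsijem*: final consonant = /m/, a nasal → -o → *sajsijemo*.
Since the final consonant of *bod* is /d/ (non-nasal), it takes -keh, giving *bodkeh*.

sajsijemo, bodkeh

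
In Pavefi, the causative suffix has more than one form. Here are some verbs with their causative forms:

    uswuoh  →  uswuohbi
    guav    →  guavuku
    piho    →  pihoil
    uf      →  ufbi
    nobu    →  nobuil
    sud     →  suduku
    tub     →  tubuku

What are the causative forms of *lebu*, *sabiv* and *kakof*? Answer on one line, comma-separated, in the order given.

The pattern is voicing of the final sound: -bi when the stem ends in a voiceless consonant (*uswuoh*, *uf*); -uku when the stem ends in a voiced consonant (*guav*, *sud*, *tub*); -il when the stem ends in a vowel (*piho*, *nobu*).
The final sound of *lebu* is /u/, which is a vowel, so the suffix is -il, giving *lebuil*.
The final sound of *sabiv* is /v/, which is a voiced consonant, so the suffix is -uku, giving *sabivuku*.
*kakof*: final sound = /f/, a voiceless consonant → -bi → *kakofbi*.

lebuil, sabivuku, kakofbi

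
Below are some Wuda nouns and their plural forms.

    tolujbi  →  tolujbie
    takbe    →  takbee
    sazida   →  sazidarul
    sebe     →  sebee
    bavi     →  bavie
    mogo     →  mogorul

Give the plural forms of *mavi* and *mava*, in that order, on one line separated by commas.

mavie, mavarul

The alternation tracks the last vowel of the stem — -e when the last vowel of the stem is a front vowel (*tolujbi*, *takbe*, *sebe*, *bavi*); -rul when the last vowel of the stem is a back vowel (*sazida*, *mogo*).
*mavi*: last vowel = /i/, a front vowel → -e → *mavie*.
Since the last vowel of *mava* is /a/ (a back vowel), it takes -rul, giving *mavarul*.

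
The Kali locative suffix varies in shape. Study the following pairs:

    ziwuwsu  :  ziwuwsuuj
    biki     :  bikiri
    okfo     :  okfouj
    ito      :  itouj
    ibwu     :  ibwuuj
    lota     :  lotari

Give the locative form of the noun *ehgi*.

The pattern is rounding harmony: -uj when the last vowel of the stem is a rounded vowel (*ziwuwsu*, *okfo*, *ito*, *ibwu*); -ri when the last vowel of the stem is an unrounded vowel (*biki*, *lota*).
Since the last vowel of *ehgi* is /i/ (an unrounded vowel), it takes -ri, giving *ehgiri*.

ehgiri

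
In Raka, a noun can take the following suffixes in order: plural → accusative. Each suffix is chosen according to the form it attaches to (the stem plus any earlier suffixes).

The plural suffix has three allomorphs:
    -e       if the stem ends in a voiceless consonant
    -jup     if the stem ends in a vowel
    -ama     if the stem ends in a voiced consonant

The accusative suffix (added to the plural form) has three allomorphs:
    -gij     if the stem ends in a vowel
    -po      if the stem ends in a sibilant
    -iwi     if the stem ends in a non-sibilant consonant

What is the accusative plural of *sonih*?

sonihegij

*sonih* — final sound /h/ (a voiceless consonant) → -e → *sonihe*.
The plural form *sonihe*: final sound = /e/, a vowel → -gij → *sonihegij*.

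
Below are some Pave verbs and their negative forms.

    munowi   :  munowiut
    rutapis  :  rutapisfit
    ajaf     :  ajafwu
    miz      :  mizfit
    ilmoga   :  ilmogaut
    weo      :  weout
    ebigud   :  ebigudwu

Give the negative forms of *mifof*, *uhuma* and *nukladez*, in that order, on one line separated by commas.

mifofwu, uhumaut, nukladezfit

The suffix is conditioned by the final sound: -fit when the stem ends in a sibilant (*rutapis*, *miz*); -wu when the stem ends in a non-sibilant consonant (*ajaf*, *ebigud*); -ut when the stem ends in a vowel (*munowi*, *ilmoga*, *weo*).
The final sound of *mifof* is /f/, which is a non-sibilant consonant, so the suffix is -wu, giving *mifofwu*.
The final sound of *uhuma* is /a/, which is a vowel, so the suffix is -ut, giving *uhumaut*.
*nukladez*: final sound = /z/, a sibilant → -fit → *nukladezfit*.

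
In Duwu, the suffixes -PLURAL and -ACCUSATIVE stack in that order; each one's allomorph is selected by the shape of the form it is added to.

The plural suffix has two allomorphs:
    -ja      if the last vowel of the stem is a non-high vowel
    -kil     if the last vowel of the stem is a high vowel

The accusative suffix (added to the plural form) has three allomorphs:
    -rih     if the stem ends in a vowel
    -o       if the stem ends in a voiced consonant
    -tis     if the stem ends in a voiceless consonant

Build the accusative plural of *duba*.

Since the last vowel of *duba* is /a/ (a non-high vowel), it takes -ja, giving *dubaja*.
The final sound of the plural form *dubaja* is /a/, which is a vowel, so the accusative suffix is -rih, giving *dubajarih*.

dubajarih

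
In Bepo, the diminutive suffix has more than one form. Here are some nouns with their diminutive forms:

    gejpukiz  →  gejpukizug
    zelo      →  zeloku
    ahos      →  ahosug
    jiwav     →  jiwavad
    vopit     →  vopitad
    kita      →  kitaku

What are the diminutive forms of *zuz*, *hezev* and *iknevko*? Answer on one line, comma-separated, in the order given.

Looking at the final sound of each stem: -ug when the stem ends in a sibilant (*gejpukiz*, *ahos*); -ad when the stem ends in a non-sibilant consonant (*jiwav*, *vopit*); -ku when the stem ends in a vowel (*zelo*, *kita*).
The final sound of *zuz* is /z/, which is a sibilant, so the suffix is -ug, giving *zuzug*.
*hezev*: final sound = /v/, a non-sibilant consonant → -ad → *hezevad*.
Since the final sound of *iknevko* is /o/ (a vowel), it takes -ku, giving *iknevkoku*.

zuzug, hezevad, iknevkoku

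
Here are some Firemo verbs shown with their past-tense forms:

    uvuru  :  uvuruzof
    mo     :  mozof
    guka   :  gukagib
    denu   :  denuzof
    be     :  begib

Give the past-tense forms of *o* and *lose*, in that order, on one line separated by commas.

ozof, losegib

The suffix is conditioned by the last vowel: -zof when the last vowel of the stem is a rounded vowel (*uvuru*, *mo*, *denu*); -gib when the last vowel of the stem is an unrounded vowel (*guka*, *be*).
*o* — last vowel /o/ (a rounded vowel) → -zof → *ozof*.
Since the last vowel of *lose* is /e/ (an unrounded vowel), it takes -gib, giving *losegib*.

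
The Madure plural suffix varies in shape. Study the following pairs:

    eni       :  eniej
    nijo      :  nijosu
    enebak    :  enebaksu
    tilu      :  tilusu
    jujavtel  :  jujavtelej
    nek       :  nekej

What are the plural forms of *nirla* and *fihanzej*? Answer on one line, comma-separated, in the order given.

nirlasu, fihanzejej

Looking at the last vowel of each stem: -ej when the last vowel of the stem is a front vowel (*eni*, *jujavtel*, *nek*); -su when the last vowel of the stem is a back vowel (*nijo*, *enebak*, *tilu*).
*nirla* — last vowel /a/ (a back vowel) → -su → *nirlasu*.
*fihanzej*: last vowel = /e/, a front vowel → -ej → *fihanzejej*.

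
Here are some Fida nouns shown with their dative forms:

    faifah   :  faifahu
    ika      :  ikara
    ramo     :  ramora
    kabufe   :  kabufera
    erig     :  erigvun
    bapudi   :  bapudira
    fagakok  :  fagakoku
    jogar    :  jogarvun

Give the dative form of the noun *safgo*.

safgora

The pattern is voicing of the final sound: -u when the stem ends in a voiceless consonant (*faifah*, *fagakok*); -vun when the stem ends in a voiced consonant (*erig*, *jogar*); -ra when the stem ends in a vowel (*ika*, *ramo*, *kabufe*, *bapudi*).
*safgo* — final sound /o/ (a vowel) → -ra → *safgora*.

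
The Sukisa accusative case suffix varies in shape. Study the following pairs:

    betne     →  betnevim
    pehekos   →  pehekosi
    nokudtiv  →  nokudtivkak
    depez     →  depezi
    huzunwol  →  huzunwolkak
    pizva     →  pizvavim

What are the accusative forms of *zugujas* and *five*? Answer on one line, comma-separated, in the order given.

Looking at the final sound of each stem: -i when the stem ends in a sibilant (*pehekos*, *depez*); -kak when the stem ends in a non-sibilant consonant (*nokudtiv*, *huzunwol*); -vim when the stem ends in a vowel (*betne*, *pizva*).
Since the final sound of *zugujas* is /s/ (a sibilant), it takes -i, giving *zugujasi*.
The final sound of *five* is /e/, which is a vowel, so the suffix is -vim, giving *fivevim*.

zugujasi, fivevim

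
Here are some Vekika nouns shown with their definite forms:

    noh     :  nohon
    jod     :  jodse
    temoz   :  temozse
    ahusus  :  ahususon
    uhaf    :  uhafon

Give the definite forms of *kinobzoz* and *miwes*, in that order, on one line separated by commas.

The pattern is voicing of the final consonant: -on when the stem ends in a voiceless consonant (*noh*, *ahusus*, *uhaf*); -se when the stem ends in a voiced consonant (*jod*, *temoz*).
*kinobzoz* — final consonant /z/ (voiced) → -se → *kinobzozse*.
Since the final consonant of *miwes* is /s/ (voiceless), it takes -on, giving *miweson*.

kinobzozse, miweson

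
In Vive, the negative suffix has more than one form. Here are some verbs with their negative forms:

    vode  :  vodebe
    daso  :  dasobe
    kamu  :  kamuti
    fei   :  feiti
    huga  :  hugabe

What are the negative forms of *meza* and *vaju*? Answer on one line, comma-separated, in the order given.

The suffix is conditioned by the last vowel: -ti when the last vowel of the stem is a high vowel (*kamu*, *fei*); -be when the last vowel of the stem is a non-high vowel (*vode*, *daso*, *huga*).
*meza* — last vowel /a/ (a non-high vowel) → -be → *mezabe*.
*vaju* — last vowel /u/ (a high vowel) → -ti → *vajuti*.

mezabe, vajuti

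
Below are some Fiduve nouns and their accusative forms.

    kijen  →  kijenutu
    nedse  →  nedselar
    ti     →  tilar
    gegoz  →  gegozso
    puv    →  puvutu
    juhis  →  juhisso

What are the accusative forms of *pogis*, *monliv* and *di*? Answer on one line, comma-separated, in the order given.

pogisso, monlivutu, dilar

The suffix is conditioned by the final sound: -so when the stem ends in a sibilant (*gegoz*, *juhis*); -utu when the stem ends in a non-sibilant consonant (*kijen*, *puv*); -lar when the stem ends in a vowel (*nedse*, *ti*).
*pogis*: final sound = /s/, a sibilant → -so → *pogisso*.
*monliv* — final sound /v/ (a non-sibilant consonant) → -utu → *monlivutu*.
Since the final sound of *di* is /i/ (a vowel), it takes -lar, giving *dilar*.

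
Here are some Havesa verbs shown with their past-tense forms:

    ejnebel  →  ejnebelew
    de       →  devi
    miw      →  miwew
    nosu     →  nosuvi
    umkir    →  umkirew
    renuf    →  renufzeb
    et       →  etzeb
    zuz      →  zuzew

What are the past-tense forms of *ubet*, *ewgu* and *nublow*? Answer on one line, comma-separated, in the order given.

The suffix is conditioned by the final sound: -zeb when the stem ends in a voiceless consonant (*renuf*, *et*); -ew when the stem ends in a voiced consonant (*ejnebel*, *miw*, *umkir*, *zuz*); -vi when the stem ends in a vowel (*de*, *nosu*).
*ubet*: final sound = /t/, a voiceless consonant → -zeb → *ubetzeb*.
Since the final sound of *ewgu* is /u/ (a vowel), it takes -vi, giving *ewguvi*.
The final sound of *nublow* is /w/, which is a voiced consonant, so the suffix is -ew, giving *nublowew*.

ubetzeb, ewguvi, nublowew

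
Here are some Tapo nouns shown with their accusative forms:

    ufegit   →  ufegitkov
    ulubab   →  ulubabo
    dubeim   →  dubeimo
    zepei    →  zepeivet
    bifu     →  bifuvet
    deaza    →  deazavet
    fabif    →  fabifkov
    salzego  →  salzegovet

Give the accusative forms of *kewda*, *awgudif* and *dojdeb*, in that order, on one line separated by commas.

Looking at the final sound of each stem: -kov when the stem ends in a voiceless consonant (*ufegit*, *fabif*); -o when the stem ends in a voiced consonant (*ulubab*, *dubeim*); -vet when the stem ends in a vowel (*zepei*, *bifu*, *deaza*, *salzego*).
*kewda* — final sound /a/ (a vowel) → -vet → *kewdavet*.
Since the final sound of *awgudif* is /f/ (a voiceless consonant), it takes -kov, giving *awgudifkov*.
*dojdeb* — final sound /b/ (a voiced consonant) → -o → *dojdebo*.

kewdavet, awgudifkov, dojdebo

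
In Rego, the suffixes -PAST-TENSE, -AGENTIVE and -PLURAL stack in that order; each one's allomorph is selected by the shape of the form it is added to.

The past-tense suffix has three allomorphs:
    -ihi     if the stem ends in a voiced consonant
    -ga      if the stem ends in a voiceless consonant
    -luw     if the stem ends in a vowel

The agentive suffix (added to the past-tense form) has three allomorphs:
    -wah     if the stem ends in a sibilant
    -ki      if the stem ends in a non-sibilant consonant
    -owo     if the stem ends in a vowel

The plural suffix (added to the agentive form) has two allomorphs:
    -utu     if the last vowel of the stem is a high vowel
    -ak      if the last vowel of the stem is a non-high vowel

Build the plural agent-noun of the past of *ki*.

*ki*: final sound = /i/, a vowel → -luw → *kiluw*.
The past-tense form *kiluw* — final sound /w/ (a non-sibilant consonant) → -ki → *kiluwki*.
The agentive form *kiluwki* — last vowel /i/ (a high vowel) → -utu → *kiluwkiutu*.

kiluwkiutu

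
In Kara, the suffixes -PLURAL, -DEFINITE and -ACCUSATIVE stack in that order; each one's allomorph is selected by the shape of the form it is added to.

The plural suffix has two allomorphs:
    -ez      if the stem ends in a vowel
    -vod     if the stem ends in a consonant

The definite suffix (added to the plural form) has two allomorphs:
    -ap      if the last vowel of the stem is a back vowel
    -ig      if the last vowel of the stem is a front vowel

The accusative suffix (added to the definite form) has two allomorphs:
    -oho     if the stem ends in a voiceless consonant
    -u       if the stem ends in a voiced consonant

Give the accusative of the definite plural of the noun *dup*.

dupvodapoho

Since the final sound of *dup* is /p/ (a consonant), it takes -vod, giving *dupvod*.
Since the last vowel of the plural form *dupvod* is /o/ (a back vowel), it takes -ap, giving *dupvodap*.
The definite form *dupvodap* — final consonant /p/ (voiceless) → -oho → *dupvodapoho*.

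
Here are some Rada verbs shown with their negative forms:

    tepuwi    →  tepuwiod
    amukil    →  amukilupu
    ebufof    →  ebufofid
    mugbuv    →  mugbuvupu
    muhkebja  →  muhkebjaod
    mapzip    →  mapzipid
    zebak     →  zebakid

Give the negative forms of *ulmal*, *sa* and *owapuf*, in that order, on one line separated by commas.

ulmalupu, saod, owapufid

The suffix is conditioned by the final sound: -id when the stem ends in a voiceless consonant (*ebufof*, *mapzip*, *zebak*); -upu when the stem ends in a voiced consonant (*amukil*, *mugbuv*); -od when the stem ends in a vowel (*tepuwi*, *muhkebja*).
*ulmal*: final sound = /l/, a voiced consonant → -upu → *ulmalupu*.
*sa*: final sound = /a/, a vowel → -od → *saod*.
*owapuf*: final sound = /f/, a voiceless consonant → -id → *owapufid*.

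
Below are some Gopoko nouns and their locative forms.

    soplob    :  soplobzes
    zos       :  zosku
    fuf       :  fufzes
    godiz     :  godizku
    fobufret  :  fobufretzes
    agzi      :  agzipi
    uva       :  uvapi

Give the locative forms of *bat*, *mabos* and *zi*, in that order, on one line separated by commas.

The suffix is conditioned by the final sound: -ku when the stem ends in a sibilant (*zos*, *godiz*); -zes when the stem ends in a non-sibilant consonant (*soplob*, *fuf*, *fobufret*); -pi when the stem ends in a vowel (*agzi*, *uva*).
Since the final sound of *bat* is /t/ (a non-sibilant consonant), it takes -zes, giving *batzes*.
*mabos* — final sound /s/ (a sibilant) → -ku → *mabosku*.
Since the final sound of *zi* is /i/ (a vowel), it takes -pi, giving *zipi*.

batzes, mabosku, zipi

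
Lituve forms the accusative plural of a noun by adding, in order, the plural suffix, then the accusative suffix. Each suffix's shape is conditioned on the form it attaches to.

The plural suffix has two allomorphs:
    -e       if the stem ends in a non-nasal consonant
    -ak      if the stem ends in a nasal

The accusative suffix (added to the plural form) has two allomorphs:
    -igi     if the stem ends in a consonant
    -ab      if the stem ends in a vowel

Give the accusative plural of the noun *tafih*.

*tafih*: final consonant = /h/, non-nasal → -e → *tafihe*.
The plural form *tafihe* — final sound /e/ (a vowel) → -ab → *tafiheab*.

tafiheab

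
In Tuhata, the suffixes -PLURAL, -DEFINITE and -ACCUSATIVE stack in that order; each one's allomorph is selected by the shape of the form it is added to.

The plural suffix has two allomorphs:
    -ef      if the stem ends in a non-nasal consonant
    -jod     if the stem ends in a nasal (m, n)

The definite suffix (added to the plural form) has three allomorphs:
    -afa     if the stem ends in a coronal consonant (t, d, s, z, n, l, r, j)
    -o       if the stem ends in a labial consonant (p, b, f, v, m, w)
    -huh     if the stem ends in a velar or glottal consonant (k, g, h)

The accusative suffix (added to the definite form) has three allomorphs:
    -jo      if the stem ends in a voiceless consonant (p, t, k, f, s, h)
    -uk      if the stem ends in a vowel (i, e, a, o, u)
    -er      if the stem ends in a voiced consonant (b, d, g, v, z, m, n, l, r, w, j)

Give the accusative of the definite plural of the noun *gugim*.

*gugim*: final consonant = /m/, a nasal → -jod → *gugimjod*.
The final consonant of the plural form *gugimjod* is /d/, which is coronal, so the definite suffix is -afa, giving *gugimjodafa*.
The definite form *gugimjodafa* — final sound /a/ (a vowel) → -uk → *gugimjodafauk*.

gugimjodafauk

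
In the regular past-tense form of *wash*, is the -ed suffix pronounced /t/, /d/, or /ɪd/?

The stem *wash* ends in a voiceless consonant other than /t/.
The -ed suffix is realized as /ɪd/ after /t, d/; as /t/ after other voiceless consonants; and as /d/ after other voiced sounds.
So -ed on *wash* is pronounced /t/.

/t/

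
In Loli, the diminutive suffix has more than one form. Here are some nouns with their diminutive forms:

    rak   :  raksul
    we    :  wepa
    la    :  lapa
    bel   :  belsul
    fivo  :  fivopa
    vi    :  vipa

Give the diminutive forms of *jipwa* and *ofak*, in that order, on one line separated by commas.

jipwapa, ofaksul

The suffix is conditioned by the final sound: -sul when the stem ends in a consonant (*rak*, *bel*); -pa when the stem ends in a vowel (*we*, *la*, *fivo*, *vi*).
Since the final sound of *jipwa* is /a/ (a vowel), it takes -pa, giving *jipwapa*.
*ofak*: final sound = /k/, a consonant → -sul → *ofaksul*.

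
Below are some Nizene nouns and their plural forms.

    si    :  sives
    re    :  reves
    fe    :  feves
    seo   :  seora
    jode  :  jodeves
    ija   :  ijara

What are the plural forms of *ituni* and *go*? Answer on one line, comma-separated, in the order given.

Looking at the last vowel of each stem: -ves when the last vowel of the stem is a front vowel (*si*, *re*, *fe*, *jode*); -ra when the last vowel of the stem is a back vowel (*seo*, *ija*).
The last vowel of *ituni* is /i/, which is a front vowel, so the suffix is -ves, giving *itunives*.
The last vowel of *go* is /o/, which is a back vowel, so the suffix is -ra, giving *gora*.

itunives, gora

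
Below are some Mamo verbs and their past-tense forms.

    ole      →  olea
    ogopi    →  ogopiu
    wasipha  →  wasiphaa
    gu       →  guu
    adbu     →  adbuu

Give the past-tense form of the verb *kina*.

kinaa

The pattern is height harmony: -u when the last vowel of the stem is a high vowel (*ogopi*, *gu*, *adbu*); -a when the last vowel of the stem is a non-high vowel (*ole*, *wasipha*).
*kina* — last vowel /a/ (a non-high vowel) → -a → *kinaa*.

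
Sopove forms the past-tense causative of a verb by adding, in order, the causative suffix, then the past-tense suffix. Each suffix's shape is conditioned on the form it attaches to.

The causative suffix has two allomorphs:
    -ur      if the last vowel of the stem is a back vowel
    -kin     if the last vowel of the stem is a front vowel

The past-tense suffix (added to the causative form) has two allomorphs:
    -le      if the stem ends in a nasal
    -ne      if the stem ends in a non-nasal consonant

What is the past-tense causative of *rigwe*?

Since the last vowel of *rigwe* is /e/ (a front vowel), it takes -kin, giving *rigwekin*.
Since the final consonant of the causative form *rigwekin* is /n/ (a nasal), it takes -le, giving *rigwekinle*.

rigwekinle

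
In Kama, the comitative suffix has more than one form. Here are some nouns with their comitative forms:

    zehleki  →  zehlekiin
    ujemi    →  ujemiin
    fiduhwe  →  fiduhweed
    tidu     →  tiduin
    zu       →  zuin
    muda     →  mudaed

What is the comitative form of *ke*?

The pattern is height harmony: -in when the last vowel of the stem is a high vowel (*zehleki*, *ujemi*, *tidu*, *zu*); -ed when the last vowel of the stem is a non-high vowel (*fiduhwe*, *muda*).
*ke* — last vowel /e/ (a non-high vowel) → -ed → *keed*.

keed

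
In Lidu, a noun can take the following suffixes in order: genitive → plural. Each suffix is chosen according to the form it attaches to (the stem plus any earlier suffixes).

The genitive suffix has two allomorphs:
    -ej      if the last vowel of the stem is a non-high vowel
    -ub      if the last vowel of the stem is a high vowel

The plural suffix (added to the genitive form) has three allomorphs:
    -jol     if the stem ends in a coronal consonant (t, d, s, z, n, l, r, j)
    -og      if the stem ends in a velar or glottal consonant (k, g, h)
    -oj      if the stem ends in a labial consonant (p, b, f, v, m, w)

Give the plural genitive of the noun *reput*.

reputuboj

*reput*: last vowel = /u/, a high vowel → -ub → *reputub*.
The genitive form *reputub*: final consonant = /b/, labial → -oj → *reputuboj*.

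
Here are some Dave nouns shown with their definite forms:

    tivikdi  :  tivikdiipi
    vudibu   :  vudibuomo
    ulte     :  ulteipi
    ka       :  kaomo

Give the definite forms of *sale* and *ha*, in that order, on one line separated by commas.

The alternation tracks the last vowel of the stem — -ipi when the last vowel of the stem is a front vowel (*tivikdi*, *ulte*); -omo when the last vowel of the stem is a back vowel (*vudibu*, *ka*).
*sale* — last vowel /e/ (a front vowel) → -ipi → *saleipi*.
Since the last vowel of *ha* is /a/ (a back vowel), it takes -omo, giving *haomo*.

saleipi, haomo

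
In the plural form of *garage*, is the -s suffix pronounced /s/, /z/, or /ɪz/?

/ɪz/

The stem *garage* ends in a sibilant (/s, z, ʃ, ʒ, tʃ, dʒ/).
The plural suffix surfaces as /ɪz/ after sibilants, /s/ after other voiceless consonants, and /z/ after other voiced sounds.
So the plural -s on *garage* is pronounced /ɪz/.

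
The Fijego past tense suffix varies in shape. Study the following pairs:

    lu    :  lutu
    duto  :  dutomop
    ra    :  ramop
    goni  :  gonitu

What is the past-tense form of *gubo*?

gubomop

The pattern is height harmony: -tu when the last vowel of the stem is a high vowel (*lu*, *goni*); -mop when the last vowel of the stem is a non-high vowel (*duto*, *ra*).
*gubo*: last vowel = /o/, a non-high vowel → -mop → *gubomop*.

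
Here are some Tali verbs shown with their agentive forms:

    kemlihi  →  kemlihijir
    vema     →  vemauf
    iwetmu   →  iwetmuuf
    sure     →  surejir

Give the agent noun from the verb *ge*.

The alternation tracks the last vowel of the stem — -jir when the last vowel of the stem is a front vowel (*kemlihi*, *sure*); -uf when the last vowel of the stem is a back vowel (*vema*, *iwetmu*).
*ge* — last vowel /e/ (a front vowel) → -jir → *gejir*.

gejir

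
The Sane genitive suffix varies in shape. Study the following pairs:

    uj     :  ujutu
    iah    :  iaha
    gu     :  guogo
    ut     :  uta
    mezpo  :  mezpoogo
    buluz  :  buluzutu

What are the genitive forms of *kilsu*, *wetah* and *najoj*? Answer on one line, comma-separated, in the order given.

kilsuogo, wetaha, najojutu

The pattern is voicing of the final sound: -a when the stem ends in a voiceless consonant (*iah*, *ut*); -utu when the stem ends in a voiced consonant (*uj*, *buluz*); -ogo when the stem ends in a vowel (*gu*, *mezpo*).
*kilsu*: final sound = /u/, a vowel → -ogo → *kilsuogo*.
*wetah*: final sound = /h/, a voiceless consonant → -a → *wetaha*.
*najoj* — final sound /j/ (a voiced consonant) → -utu → *najojutu*.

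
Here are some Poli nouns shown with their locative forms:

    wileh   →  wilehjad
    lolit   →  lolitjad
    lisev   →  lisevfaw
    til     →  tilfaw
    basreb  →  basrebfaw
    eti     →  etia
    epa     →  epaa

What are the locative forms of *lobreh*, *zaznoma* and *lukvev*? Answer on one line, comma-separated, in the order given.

The alternation tracks the final sound of the stem — -jad when the stem ends in a voiceless consonant (*wileh*, *lolit*); -faw when the stem ends in a voiced consonant (*lisev*, *til*, *basreb*); -a when the stem ends in a vowel (*eti*, *epa*).
The final sound of *lobreh* is /h/, which is a voiceless consonant, so the suffix is -jad, giving *lobrehjad*.
Since the final sound of *zaznoma* is /a/ (a vowel), it takes -a, giving *zaznomaa*.
*lukvev*: final sound = /v/, a voiced consonant → -faw → *lukvevfaw*.

lobrehjad, zaznomaa, lukvevfaw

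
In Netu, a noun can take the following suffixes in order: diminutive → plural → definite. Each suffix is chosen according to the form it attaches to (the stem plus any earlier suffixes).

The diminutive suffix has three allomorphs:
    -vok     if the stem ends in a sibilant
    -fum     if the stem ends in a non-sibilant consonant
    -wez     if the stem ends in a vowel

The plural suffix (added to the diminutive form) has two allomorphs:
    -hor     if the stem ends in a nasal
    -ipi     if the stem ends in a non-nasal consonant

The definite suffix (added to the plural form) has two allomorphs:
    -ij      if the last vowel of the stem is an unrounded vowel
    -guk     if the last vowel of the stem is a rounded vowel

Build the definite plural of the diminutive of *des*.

desvokipiij

The final sound of *des* is /s/, which is a sibilant, so the diminutive suffix is -vok, giving *desvok*.
Since the final consonant of the diminutive form *desvok* is /k/ (non-nasal), it takes -ipi, giving *desvokipi*.
The plural form *desvokipi* — last vowel /i/ (an unrounded vowel) → -ij → *desvokipiij*.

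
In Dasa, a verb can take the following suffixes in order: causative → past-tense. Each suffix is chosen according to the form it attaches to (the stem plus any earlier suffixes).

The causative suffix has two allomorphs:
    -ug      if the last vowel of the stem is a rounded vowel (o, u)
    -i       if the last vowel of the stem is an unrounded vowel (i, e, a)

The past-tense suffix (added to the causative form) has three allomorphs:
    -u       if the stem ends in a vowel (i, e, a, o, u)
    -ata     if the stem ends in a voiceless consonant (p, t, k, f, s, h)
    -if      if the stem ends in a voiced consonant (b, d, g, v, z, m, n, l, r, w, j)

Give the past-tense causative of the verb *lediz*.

*lediz*: last vowel = /i/, an unrounded vowel → -i → *ledizi*.
Since the final sound of the causative form *ledizi* is /i/ (a vowel), it takes -u, giving *lediziu*.

lediziu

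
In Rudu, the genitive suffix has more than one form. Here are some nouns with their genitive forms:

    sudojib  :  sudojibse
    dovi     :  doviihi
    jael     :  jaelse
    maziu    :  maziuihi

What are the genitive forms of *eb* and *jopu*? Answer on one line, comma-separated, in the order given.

ebse, jopuihi

Looking at the final sound of each stem: -se when the stem ends in a consonant (*sudojib*, *jael*); -ihi when the stem ends in a vowel (*dovi*, *maziu*).
*eb* — final sound /b/ (a consonant) → -se → *ebse*.
Since the final sound of *jopu* is /u/ (a vowel), it takes -ihi, giving *jopuihi*.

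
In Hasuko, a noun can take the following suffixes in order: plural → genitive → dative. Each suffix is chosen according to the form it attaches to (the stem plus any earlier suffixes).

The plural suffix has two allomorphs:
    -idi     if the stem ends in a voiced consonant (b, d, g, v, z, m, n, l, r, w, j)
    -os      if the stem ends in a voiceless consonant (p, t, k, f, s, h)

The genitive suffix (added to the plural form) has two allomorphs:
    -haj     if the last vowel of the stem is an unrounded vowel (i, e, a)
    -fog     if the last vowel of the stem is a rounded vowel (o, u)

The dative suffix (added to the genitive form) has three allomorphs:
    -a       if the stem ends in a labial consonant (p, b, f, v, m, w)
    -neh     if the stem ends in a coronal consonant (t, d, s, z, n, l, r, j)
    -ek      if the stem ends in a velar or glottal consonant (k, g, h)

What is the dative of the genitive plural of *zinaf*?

zinafosfogek

The final consonant of *zinaf* is /f/, which is voiceless, so the plural suffix is -os, giving *zinafos*.
The plural form *zinafos* — last vowel /o/ (a rounded vowel) → -fog → *zinafosfog*.
The genitive form *zinafosfog*: final consonant = /g/, velar/glottal → -ek → *zinafosfogek*.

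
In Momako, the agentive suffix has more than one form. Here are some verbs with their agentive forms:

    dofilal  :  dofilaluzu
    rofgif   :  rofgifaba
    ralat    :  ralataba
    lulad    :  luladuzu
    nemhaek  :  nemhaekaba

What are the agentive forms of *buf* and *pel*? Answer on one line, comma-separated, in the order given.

Looking at the final consonant of each stem: -aba when the stem ends in a voiceless consonant (*rofgif*, *ralat*, *nemhaek*); -uzu when the stem ends in a voiced consonant (*dofilal*, *lulad*).
*buf*: final consonant = /f/, voiceless → -aba → *bufaba*.
The final consonant of *pel* is /l/, which is voiced, so the suffix is -uzu, giving *peluzu*.

bufaba, peluzu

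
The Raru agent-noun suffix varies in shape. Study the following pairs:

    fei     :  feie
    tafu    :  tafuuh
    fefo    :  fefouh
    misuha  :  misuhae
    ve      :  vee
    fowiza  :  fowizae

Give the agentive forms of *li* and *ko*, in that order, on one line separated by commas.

lie, kouh

The pattern is rounding harmony: -uh when the last vowel of the stem is a rounded vowel (*tafu*, *fefo*); -e when the last vowel of the stem is an unrounded vowel (*fei*, *misuha*, *ve*, *fowiza*).
*li* — last vowel /i/ (an unrounded vowel) → -e → *lie*.
*ko* — last vowel /o/ (a rounded vowel) → -uh → *kouh*.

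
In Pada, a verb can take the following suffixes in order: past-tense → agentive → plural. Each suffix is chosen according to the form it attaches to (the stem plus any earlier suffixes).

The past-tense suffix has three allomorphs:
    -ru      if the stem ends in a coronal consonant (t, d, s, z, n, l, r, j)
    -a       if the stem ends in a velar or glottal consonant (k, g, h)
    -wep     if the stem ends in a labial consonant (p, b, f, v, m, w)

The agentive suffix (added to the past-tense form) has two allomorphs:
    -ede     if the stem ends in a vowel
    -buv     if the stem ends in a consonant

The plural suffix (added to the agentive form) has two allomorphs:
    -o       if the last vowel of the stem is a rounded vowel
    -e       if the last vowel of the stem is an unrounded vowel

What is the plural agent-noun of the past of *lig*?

ligaedee

*lig*: final consonant = /g/, velar/glottal → -a → *liga*.
The past-tense form *liga*: final sound = /a/, a vowel → -ede → *ligaede*.
The last vowel of the agentive form *ligaede* is /e/, which is an unrounded vowel, so the plural suffix is -e, giving *ligaedee*.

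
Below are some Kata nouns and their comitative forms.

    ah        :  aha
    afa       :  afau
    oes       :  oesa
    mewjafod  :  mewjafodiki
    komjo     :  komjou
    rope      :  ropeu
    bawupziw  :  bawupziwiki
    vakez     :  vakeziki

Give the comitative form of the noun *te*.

teu

Looking at the final sound of each stem: -a when the stem ends in a voiceless consonant (*ah*, *oes*); -iki when the stem ends in a voiced consonant (*mewjafod*, *bawupziw*, *vakez*); -u when the stem ends in a vowel (*afa*, *komjo*, *rope*).
Since the final sound of *te* is /e/ (a vowel), it takes -u, giving *teu*.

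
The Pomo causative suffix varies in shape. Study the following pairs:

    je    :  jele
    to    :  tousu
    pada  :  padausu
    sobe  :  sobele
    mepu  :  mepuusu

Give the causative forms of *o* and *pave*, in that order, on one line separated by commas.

ousu, pavele

The suffix is conditioned by the last vowel: -le when the last vowel of the stem is a front vowel (*je*, *sobe*); -usu when the last vowel of the stem is a back vowel (*to*, *pada*, *mepu*).
*o*: last vowel = /o/, a back vowel → -usu → *ousu*.
*pave* — last vowel /e/ (a front vowel) → -le → *pavele*.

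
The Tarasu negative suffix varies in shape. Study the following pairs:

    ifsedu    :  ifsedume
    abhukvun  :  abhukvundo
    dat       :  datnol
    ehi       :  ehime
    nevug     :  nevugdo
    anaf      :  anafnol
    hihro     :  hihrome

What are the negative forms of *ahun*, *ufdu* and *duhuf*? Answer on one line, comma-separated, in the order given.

The suffix is conditioned by the final sound: -nol when the stem ends in a voiceless consonant (*dat*, *anaf*); -do when the stem ends in a voiced consonant (*abhukvun*, *nevug*); -me when the stem ends in a vowel (*ifsedu*, *ehi*, *hihro*).
Since the final sound of *ahun* is /n/ (a voiced consonant), it takes -do, giving *ahundo*.
Since the final sound of *ufdu* is /u/ (a vowel), it takes -me, giving *ufdume*.
*duhuf*: final sound = /f/, a voiceless consonant → -nol → *duhufnol*.

ahundo, ufdume, duhufnol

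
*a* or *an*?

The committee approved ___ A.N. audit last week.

an

The indefinite article is chosen by the initial *sound* of the following word, not its spelling.
The initialism *A.N.* is read letter by letter; the first letter, A, is pronounced /eɪ/, which begins with a vowel sound.
So the article is *an*: The committee approved an A.N. audit last week.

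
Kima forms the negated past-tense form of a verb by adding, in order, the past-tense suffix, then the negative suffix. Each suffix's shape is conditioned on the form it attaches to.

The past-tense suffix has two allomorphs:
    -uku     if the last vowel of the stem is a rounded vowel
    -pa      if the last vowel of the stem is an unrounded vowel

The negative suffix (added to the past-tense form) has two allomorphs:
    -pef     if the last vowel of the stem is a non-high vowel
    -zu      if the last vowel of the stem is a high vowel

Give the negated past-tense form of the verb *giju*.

The last vowel of *giju* is /u/, which is a rounded vowel, so the past-tense suffix is -uku, giving *gijuuku*.
The past-tense form *gijuuku* — last vowel /u/ (a high vowel) → -zu → *gijuukuzu*.

gijuukuzu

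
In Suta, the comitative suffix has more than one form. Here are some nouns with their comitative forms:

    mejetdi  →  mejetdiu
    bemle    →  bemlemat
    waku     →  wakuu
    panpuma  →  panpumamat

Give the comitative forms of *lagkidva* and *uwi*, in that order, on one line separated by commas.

lagkidvamat, uwiu

The suffix is conditioned by the last vowel: -u when the last vowel of the stem is a high vowel (*mejetdi*, *waku*); -mat when the last vowel of the stem is a non-high vowel (*bemle*, *panpuma*).
*lagkidva* — last vowel /a/ (a non-high vowel) → -mat → *lagkidvamat*.
*uwi*: last vowel = /i/, a high vowel → -u → *uwiu*.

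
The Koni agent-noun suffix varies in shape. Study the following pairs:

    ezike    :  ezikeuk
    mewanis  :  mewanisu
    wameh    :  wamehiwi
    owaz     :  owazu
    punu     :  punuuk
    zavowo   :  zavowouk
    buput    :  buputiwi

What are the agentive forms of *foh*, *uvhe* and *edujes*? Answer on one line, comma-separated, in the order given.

The suffix is conditioned by the final sound: -u when the stem ends in a sibilant (*mewanis*, *owaz*); -iwi when the stem ends in a non-sibilant consonant (*wameh*, *buput*); -uk when the stem ends in a vowel (*ezike*, *punu*, *zavowo*).
*foh* — final sound /h/ (a non-sibilant consonant) → -iwi → *fohiwi*.
Since the final sound of *uvhe* is /e/ (a vowel), it takes -uk, giving *uvheuk*.
The final sound of *edujes* is /s/, which is a sibilant, so the suffix is -u, giving *edujesu*.

fohiwi, uvheuk, edujesu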